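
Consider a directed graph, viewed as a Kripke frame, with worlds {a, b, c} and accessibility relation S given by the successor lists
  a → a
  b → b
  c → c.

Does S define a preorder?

Reflexive: yes — every world is S-related to itself.
Transitive: yes — every two-step S-path is closed by a direct edge.
So S is a preorder.

Yes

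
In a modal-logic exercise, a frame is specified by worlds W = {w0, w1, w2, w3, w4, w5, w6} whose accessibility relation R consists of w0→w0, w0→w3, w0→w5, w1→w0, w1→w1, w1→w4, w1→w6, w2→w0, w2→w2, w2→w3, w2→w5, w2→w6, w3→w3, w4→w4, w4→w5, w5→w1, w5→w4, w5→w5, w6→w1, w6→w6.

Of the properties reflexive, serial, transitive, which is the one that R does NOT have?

transitive

Reflexive: yes — every world is R-related to itself.
Serial: yes — every world has a successor (e.g. w0 R w0).
Transitive: no — w0 R w5 and w5 R w1, but not w0 R w1.
Only transitive fails.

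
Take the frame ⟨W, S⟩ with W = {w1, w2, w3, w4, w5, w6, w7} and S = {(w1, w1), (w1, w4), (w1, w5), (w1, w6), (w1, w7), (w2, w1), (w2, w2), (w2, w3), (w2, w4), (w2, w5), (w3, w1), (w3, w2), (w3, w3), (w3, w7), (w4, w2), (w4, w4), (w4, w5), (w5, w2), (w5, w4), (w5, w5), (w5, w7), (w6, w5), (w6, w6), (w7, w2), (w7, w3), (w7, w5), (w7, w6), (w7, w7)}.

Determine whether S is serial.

Serial: yes — every world has a successor (e.g. w1 S w1).

Yes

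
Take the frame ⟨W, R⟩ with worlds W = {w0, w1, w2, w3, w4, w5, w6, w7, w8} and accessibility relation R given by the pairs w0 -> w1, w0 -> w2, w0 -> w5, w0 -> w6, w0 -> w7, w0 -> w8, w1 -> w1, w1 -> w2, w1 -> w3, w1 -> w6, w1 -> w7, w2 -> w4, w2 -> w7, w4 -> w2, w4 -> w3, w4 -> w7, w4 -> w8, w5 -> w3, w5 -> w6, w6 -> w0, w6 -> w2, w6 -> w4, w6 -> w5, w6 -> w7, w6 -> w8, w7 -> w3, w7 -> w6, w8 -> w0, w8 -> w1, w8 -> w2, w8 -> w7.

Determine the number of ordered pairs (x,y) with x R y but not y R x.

Enumerating: (w0,w1), (w0,w2), (w0,w5), (w0,w7), (w1,w2), (w1,w3), (w1,w6), (w1,w7), (w2,w7), (w4,w3), (w4,w7), (w4,w8), … and 8 more.
Total: 20.

20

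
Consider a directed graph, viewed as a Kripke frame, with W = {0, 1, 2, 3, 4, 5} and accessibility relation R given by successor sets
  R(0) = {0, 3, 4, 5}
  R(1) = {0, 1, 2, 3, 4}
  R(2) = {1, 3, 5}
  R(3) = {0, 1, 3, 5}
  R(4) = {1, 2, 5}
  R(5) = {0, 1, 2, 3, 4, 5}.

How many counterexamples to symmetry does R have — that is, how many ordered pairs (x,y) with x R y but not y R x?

5

Enumerating: (0,4), (1,0), (2,3), (4,2), (5,1).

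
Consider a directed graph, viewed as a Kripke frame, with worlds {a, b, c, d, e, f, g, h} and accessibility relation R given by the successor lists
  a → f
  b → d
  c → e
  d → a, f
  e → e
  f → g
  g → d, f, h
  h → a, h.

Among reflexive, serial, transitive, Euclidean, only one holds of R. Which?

serial

Reflexive: no — a is not related to itself.
Serial: yes — every world has a successor (e.g. a R f).
Transitive: no — a R f and f R g, but not a R g.
Euclidean: no — d R f and d R a, but not f R a.
Only serial holds.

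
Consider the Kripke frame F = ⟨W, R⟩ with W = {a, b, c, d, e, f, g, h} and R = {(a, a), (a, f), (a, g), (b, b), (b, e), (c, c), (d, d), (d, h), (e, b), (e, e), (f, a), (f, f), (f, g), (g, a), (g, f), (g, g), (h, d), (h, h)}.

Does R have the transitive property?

Transitive: yes — every two-step R-path is closed by a direct edge.

Yes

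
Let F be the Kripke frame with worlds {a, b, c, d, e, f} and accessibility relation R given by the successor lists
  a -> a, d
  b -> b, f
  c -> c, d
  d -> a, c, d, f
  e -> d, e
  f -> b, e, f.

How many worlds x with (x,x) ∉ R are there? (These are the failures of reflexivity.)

R is reflexive; there are no such worlds.

0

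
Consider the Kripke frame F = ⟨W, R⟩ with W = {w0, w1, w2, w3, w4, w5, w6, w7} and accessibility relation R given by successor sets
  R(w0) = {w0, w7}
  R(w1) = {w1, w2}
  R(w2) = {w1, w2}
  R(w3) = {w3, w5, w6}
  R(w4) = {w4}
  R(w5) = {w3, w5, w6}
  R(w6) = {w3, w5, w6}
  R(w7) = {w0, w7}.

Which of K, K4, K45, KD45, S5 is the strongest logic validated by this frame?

S5

Transitive (axiom 4): yes — every two-step R-path is closed by a direct edge.
Euclidean (axiom 5): yes — any two successors of a common world are R-related.
Serial (axiom D): yes — every world has a successor (e.g. w0 R w0).
Reflexive (axiom T): yes — every world is R-related to itself.
So F validates K, K4, K45, KD45, S5. The strongest is S5.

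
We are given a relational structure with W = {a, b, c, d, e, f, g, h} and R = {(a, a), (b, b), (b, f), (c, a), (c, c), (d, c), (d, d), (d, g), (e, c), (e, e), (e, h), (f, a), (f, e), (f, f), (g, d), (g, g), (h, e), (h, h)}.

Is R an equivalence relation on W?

No

Reflexive: yes — every world is R-related to itself.
Symmetric: no — b R f but not f R b.
Transitive: no — b R f and f R a, but not b R a.
So R is not an equivalence relation.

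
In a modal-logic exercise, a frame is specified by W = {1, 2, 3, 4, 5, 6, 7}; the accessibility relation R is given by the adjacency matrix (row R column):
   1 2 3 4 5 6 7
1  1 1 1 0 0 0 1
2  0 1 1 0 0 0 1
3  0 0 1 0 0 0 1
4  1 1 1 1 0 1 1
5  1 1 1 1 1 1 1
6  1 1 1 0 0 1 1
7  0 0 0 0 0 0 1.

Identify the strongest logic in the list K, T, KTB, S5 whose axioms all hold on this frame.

Reflexive (axiom T): yes — every world is R-related to itself.
Symmetric (axiom B): no — 1 R 2 but not 2 R 1.
Euclidean (axiom 5): no — 1 R 3 and 1 R 2, but not 3 R 2.
So F validates K, T; KTB would additionally require R to be symmetric. The strongest is T.

T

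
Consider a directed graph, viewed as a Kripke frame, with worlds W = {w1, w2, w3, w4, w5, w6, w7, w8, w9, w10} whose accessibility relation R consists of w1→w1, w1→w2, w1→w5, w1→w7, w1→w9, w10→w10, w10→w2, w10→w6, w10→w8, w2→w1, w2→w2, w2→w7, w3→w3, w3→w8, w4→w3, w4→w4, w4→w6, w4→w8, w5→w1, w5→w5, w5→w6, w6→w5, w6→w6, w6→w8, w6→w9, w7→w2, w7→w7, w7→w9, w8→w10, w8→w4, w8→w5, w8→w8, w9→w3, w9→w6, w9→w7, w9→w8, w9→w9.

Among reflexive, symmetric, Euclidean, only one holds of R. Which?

reflexive

Reflexive: yes — every world is R-related to itself.
Symmetric: no — w1 R w7 but not w7 R w1.
Euclidean: no — w1 R w2 and w1 R w5, but not w2 R w5.
Only reflexive holds.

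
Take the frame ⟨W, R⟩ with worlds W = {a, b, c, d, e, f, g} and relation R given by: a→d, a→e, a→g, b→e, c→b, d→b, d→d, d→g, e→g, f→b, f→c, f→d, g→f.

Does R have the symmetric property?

Symmetric: no — a R d but not d R a.

No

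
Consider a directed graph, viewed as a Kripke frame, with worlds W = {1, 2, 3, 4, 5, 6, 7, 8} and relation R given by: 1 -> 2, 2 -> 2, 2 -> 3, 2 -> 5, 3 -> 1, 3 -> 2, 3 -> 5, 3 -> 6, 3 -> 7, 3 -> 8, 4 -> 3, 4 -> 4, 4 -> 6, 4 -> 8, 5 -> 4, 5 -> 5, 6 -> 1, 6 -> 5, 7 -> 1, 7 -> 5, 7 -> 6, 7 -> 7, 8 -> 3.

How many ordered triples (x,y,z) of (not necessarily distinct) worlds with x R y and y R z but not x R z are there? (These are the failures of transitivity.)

Enumerating: (1,2,3), (1,2,5), (2,3,1), (2,3,6), (2,3,7), (2,3,8), (2,5,4), (3,2,3), (3,5,4), (3,8,3), (4,3,1), (4,3,2), … and 17 more.
Total: 29.

29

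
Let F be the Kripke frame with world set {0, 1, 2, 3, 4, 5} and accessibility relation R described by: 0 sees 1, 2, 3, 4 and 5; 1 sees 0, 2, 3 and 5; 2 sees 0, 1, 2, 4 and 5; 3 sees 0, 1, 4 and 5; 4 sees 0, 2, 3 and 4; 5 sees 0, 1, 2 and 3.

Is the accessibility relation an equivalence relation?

No

Reflexive: no — 0 is not related to itself.
Symmetric: yes — every pair in R has its reverse in R.
Transitive: no — 1 R 0 and 0 R 4, but not 1 R 4.
So R is not an equivalence relation.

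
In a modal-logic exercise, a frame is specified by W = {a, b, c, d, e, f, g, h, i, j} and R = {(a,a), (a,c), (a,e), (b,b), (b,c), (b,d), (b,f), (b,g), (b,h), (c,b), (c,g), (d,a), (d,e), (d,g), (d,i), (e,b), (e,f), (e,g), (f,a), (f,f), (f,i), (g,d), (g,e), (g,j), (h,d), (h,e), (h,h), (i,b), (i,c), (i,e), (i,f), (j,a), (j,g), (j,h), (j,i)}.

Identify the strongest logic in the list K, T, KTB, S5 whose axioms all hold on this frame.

K

Reflexive (axiom T): no — c is not related to itself.
Symmetric (axiom B): no — a R c but not c R a.
Euclidean (axiom 5): no — a R c and a R e, but not c R e.
So F validates K; T would additionally require R to be reflexive. The strongest is K.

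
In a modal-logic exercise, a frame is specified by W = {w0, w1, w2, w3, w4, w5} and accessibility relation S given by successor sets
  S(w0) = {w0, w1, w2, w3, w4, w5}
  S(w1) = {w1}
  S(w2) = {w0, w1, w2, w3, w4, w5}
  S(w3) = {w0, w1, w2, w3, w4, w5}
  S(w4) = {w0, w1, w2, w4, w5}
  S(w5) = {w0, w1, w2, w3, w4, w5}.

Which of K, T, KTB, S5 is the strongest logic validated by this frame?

Reflexive (axiom T): yes — every world is S-related to itself.
Symmetric (axiom B): no — w0 S w1 but not w1 S w0.
Euclidean (axiom 5): no — w0 S w1 and w0 S w2, but not w1 S w2.
So F validates K, T; KTB would additionally require S to be symmetric. The strongest is T.

T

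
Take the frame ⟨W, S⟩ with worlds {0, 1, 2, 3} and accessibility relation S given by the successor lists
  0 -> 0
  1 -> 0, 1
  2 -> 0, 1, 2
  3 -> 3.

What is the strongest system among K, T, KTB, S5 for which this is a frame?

Reflexive (axiom T): yes — every world is S-related to itself.
Symmetric (axiom B): no — 1 S 0 but not 0 S 1.
Euclidean (axiom 5): no — 2 S 0 and 2 S 1, but not 0 S 1.
So F validates K, T; KTB would additionally require S to be symmetric. The strongest is T.

T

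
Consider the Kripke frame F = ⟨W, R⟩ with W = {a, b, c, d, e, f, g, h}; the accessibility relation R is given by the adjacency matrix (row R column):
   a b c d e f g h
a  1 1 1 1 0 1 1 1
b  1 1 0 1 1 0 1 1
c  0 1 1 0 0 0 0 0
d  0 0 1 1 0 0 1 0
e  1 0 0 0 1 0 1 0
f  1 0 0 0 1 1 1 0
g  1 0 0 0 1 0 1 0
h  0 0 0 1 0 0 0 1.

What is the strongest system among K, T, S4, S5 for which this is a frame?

T

Reflexive (axiom T): yes — every world is R-related to itself.
Transitive (axiom 4): no — a R b and b R e, but not a R e.
Euclidean (axiom 5): no — a R b and a R c, but not b R c.
So F validates K, T; S4 would additionally require R to be transitive. The strongest is T.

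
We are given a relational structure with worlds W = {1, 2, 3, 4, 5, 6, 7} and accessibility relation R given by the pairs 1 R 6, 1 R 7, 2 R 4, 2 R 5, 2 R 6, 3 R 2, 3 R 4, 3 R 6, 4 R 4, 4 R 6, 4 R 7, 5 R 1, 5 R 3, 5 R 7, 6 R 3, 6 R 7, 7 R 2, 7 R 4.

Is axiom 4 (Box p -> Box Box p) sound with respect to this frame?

No

The schema 4 characterises exactly the transitive frames.
Transitive: no — 1 R 6 and 6 R 3, but not 1 R 3.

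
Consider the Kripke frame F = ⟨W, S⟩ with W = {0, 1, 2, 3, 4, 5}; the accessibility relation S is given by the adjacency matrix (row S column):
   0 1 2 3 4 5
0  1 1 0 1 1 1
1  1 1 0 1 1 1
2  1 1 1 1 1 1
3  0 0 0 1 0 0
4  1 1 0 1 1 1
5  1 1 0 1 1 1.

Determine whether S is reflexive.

Yes

Reflexive: yes — every world is S-related to itself.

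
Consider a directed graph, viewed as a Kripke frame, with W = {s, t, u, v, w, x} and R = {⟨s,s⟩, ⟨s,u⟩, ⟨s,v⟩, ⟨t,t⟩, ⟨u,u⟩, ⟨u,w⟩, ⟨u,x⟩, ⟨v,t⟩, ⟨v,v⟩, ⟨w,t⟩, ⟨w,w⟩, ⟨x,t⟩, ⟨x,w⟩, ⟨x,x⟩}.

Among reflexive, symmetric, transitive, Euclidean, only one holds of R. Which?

Reflexive: yes — every world is R-related to itself.
Symmetric: no — s R u but not u R s.
Transitive: no — s R u and u R w, but not s R w.
Euclidean: no — s R u and s R v, but not u R v.
Only reflexive holds.

reflexive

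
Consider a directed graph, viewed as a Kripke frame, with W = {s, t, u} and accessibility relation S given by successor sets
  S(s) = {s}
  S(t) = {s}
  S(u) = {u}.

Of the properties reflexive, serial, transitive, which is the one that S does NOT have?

reflexive

Reflexive: no — t is not related to itself.
Serial: yes — every world has a successor (e.g. s S s).
Transitive: yes — every two-step S-path is closed by a direct edge.
Only reflexive fails.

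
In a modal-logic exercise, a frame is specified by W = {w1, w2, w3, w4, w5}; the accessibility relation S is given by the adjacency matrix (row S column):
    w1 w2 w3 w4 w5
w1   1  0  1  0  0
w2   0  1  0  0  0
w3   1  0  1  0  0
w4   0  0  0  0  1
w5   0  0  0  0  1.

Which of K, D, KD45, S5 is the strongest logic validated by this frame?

KD45

Serial (axiom D): yes — every world has a successor (e.g. w1 S w1).
Euclidean (axiom 5): yes — any two successors of a common world are S-related.
Transitive (axiom 4): yes — every two-step S-path is closed by a direct edge.
Reflexive (axiom T): no — w4 is not related to itself.
So F validates K, D, KD45; S5 would additionally require S to be reflexive. The strongest is KD45.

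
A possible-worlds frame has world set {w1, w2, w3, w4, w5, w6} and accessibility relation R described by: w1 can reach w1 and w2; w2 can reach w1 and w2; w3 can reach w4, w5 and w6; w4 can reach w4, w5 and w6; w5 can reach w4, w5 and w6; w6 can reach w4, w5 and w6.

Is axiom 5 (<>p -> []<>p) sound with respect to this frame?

Yes

Axiom 5 corresponds to the accessibility relation being Euclidean.
Euclidean: yes — any two successors of a common world are R-related.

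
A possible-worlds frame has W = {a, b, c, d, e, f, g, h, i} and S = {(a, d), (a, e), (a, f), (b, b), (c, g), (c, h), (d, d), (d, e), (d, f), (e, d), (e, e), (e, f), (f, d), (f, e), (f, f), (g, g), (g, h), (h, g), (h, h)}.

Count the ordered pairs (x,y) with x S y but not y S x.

5

Enumerating: (a,d), (a,e), (a,f), (c,g), (c,h).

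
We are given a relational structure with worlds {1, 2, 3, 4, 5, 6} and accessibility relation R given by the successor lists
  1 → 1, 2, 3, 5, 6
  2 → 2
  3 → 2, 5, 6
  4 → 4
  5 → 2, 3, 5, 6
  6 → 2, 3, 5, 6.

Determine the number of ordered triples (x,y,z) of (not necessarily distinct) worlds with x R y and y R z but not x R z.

2

Enumerating: (3,5,3), (3,6,3).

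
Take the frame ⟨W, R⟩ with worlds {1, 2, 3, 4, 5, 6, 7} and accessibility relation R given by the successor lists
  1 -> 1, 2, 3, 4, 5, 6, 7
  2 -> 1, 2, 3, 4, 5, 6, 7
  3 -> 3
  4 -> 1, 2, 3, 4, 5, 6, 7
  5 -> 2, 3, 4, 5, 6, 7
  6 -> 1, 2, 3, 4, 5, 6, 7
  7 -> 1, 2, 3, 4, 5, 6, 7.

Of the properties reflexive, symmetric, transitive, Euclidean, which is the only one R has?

Reflexive: yes — every world is R-related to itself.
Symmetric: no — 1 R 3 but not 3 R 1.
Transitive: no — 5 R 2 and 2 R 1, but not 5 R 1.
Euclidean: no — 1 R 3 and 1 R 2, but not 3 R 2.
Only reflexive holds.

reflexive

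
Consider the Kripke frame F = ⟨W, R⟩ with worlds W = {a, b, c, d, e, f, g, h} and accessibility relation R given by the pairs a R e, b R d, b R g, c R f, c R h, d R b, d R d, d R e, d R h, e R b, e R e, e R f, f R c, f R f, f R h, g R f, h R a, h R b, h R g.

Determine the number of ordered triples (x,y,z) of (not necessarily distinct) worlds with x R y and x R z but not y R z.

Enumerating: (b,d,g), (b,g,d), (b,g,g), (c,h,f), (c,h,h), (d,b,b), (d,b,e), (d,b,h), (d,e,d), (d,e,h), (d,h,d), (d,h,e), … and 18 more.
Total: 30.

30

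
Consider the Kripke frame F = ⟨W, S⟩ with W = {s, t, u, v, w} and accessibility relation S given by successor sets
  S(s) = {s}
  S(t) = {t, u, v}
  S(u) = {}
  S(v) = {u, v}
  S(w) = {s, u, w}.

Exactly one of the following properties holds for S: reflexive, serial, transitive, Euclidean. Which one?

Reflexive: no — u is not related to itself.
Serial: no — u has no S-successor.
Transitive: yes — every two-step S-path is closed by a direct edge.
Euclidean: no — t S u and t S v, but not u S v.
Only transitive holds.

transitive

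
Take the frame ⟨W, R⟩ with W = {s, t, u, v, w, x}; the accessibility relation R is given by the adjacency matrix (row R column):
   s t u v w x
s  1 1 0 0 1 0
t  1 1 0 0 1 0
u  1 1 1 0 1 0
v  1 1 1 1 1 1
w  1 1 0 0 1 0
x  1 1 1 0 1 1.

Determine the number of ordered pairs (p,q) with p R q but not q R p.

12

Enumerating: (u,s), (u,t), (u,w), (v,s), (v,t), (v,u), (v,w), (v,x), (x,s), (x,t), (x,u), (x,w).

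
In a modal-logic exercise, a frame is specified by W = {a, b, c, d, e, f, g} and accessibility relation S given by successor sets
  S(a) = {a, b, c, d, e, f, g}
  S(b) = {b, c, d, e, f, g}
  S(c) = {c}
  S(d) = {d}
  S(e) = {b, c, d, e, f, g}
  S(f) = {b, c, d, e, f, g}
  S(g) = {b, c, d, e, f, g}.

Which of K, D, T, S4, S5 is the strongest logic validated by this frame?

S4

Serial (axiom D): yes — every world has a successor (e.g. a S a).
Reflexive (axiom T): yes — every world is S-related to itself.
Transitive (axiom 4): yes — every two-step S-path is closed by a direct edge.
Euclidean (axiom 5): no — a S c and a S b, but not c S b.
So F validates K, D, T, S4; S5 would additionally require S to be Euclidean. The strongest is S4.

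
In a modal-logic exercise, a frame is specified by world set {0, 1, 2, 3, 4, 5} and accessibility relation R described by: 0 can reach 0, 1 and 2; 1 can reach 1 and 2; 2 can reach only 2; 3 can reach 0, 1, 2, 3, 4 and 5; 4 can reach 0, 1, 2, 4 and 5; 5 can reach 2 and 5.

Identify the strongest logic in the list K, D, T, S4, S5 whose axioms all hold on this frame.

S4

Serial (axiom D): yes — every world has a successor (e.g. 0 R 0).
Reflexive (axiom T): yes — every world is R-related to itself.
Transitive (axiom 4): yes — every two-step R-path is closed by a direct edge.
Euclidean (axiom 5): no — 0 R 2 and 0 R 1, but not 2 R 1.
So F validates K, D, T, S4; S5 would additionally require R to be Euclidean. The strongest is S4.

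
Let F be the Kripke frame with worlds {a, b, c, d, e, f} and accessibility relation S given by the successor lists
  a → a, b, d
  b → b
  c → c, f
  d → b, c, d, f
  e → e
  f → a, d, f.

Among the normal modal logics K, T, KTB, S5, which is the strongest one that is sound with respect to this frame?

T

Reflexive (axiom T): yes — every world is S-related to itself.
Symmetric (axiom B): no — a S b but not b S a.
Euclidean (axiom 5): no — a S b and a S d, but not b S d.
So F validates K, T; KTB would additionally require S to be symmetric. The strongest is T.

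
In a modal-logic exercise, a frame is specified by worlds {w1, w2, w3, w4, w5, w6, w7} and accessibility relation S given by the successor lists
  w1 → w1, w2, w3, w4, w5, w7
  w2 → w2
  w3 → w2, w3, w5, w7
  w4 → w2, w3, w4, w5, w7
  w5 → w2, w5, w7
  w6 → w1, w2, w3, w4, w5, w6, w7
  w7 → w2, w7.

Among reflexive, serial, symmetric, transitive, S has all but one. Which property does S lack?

symmetric

Reflexive: yes — every world is S-related to itself.
Serial: yes — every world has a successor (e.g. w1 S w1).
Symmetric: no — w1 S w2 but not w2 S w1.
Transitive: yes — every two-step S-path is closed by a direct edge.
Only symmetric fails.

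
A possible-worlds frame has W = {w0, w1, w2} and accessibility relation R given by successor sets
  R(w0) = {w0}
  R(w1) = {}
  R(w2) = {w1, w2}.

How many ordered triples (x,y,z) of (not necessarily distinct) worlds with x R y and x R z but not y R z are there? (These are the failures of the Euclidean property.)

Enumerating: (w2,w1,w1), (w2,w1,w2).

2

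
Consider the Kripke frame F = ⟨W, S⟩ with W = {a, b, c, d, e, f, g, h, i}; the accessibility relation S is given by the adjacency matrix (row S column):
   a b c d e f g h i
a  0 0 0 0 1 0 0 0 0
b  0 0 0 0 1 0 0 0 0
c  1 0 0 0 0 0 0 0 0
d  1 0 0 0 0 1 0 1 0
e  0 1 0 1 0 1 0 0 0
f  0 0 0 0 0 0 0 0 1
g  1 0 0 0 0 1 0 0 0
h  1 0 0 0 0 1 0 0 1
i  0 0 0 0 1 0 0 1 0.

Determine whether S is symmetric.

No

Symmetric: no — a S e but not e S a.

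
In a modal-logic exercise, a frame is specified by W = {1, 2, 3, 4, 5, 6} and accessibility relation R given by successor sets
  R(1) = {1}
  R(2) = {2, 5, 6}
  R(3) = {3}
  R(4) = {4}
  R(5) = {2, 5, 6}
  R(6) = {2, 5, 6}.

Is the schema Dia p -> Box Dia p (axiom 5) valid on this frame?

The schema 5 characterises exactly the Euclidean frames.
Euclidean: yes — any two successors of a common world are R-related.

Yes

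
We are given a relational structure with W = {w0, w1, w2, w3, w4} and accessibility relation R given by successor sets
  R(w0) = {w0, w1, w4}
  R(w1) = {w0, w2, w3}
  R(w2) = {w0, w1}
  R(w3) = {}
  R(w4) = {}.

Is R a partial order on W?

Reflexive: no — w1 is not related to itself.
Transitive: no — w0 R w1 and w1 R w2, but not w0 R w2.
Antisymmetric: no — w0 R w1 and w1 R w0 with w0 ≠ w1.
So R is not a partial order.

No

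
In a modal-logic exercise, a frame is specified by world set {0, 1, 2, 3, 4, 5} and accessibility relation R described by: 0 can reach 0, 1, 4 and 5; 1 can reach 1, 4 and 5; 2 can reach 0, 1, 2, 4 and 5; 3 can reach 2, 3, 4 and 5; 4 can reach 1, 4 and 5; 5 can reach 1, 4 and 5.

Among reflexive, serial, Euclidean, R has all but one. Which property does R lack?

Reflexive: yes — every world is R-related to itself.
Serial: yes — every world has a successor (e.g. 0 R 0).
Euclidean: no — 2 R 1 and 2 R 0, but not 1 R 0.
Only Euclidean fails.

Euclidean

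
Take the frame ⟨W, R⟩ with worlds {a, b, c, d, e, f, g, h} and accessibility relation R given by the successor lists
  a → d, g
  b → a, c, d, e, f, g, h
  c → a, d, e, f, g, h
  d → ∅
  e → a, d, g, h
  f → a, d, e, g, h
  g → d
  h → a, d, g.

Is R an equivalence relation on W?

Reflexive: no — a is not related to itself.
Symmetric: no — a R d but not d R a.
Transitive: yes — every two-step R-path is closed by a direct edge.
So R is not an equivalence relation.

No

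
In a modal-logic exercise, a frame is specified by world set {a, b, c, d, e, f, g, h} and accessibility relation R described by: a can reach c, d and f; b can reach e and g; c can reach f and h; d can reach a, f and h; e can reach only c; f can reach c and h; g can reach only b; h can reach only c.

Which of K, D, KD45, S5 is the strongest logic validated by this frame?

Serial (axiom D): yes — every world has a successor (e.g. a R c).
Euclidean (axiom 5): no — a R c and a R d, but not c R d.
Transitive (axiom 4): no — a R c and c R h, but not a R h.
Reflexive (axiom T): no — a is not related to itself.
So F validates K, D; KD45 would additionally require R to be Euclidean and transitive. The strongest is D.

D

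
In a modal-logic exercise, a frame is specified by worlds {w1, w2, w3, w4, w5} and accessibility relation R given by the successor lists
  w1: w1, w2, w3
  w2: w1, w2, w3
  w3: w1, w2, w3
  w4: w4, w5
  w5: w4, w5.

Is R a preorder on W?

Reflexive: yes — every world is R-related to itself.
Transitive: yes — every two-step R-path is closed by a direct edge.
So R is a preorder.

Yes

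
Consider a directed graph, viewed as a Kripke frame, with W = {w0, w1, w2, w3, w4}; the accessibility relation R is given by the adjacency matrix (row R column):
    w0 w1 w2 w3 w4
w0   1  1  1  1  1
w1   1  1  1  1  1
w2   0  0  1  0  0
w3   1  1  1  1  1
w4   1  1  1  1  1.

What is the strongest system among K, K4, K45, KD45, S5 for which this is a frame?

Transitive (axiom 4): yes — every two-step R-path is closed by a direct edge.
Euclidean (axiom 5): no — w0 R w2 and w0 R w1, but not w2 R w1.
Serial (axiom D): yes — every world has a successor (e.g. w0 R w0).
Reflexive (axiom T): yes — every world is R-related to itself.
So F validates K, K4; K45 would additionally require R to be Euclidean. The strongest is K4.

K4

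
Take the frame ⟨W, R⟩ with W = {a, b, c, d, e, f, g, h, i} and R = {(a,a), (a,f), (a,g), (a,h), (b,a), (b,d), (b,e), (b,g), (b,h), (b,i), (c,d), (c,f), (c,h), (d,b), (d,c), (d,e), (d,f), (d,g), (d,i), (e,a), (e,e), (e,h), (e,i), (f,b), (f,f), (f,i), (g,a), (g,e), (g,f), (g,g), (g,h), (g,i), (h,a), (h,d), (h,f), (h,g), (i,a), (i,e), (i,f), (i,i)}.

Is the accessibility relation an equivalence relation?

No

Reflexive: no — b is not related to itself.
Symmetric: no — a R f but not f R a.
Transitive: no — a R f and f R b, but not a R b.
So R is not an equivalence relation.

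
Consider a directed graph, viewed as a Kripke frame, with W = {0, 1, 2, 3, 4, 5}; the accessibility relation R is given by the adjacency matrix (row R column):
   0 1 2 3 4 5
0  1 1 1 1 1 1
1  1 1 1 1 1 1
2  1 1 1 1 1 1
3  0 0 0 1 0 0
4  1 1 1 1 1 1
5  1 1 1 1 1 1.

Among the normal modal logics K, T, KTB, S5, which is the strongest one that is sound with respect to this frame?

T

Reflexive (axiom T): yes — every world is R-related to itself.
Symmetric (axiom B): no — 0 R 3 but not 3 R 0.
Euclidean (axiom 5): no — 0 R 3 and 0 R 1, but not 3 R 1.
So F validates K, T; KTB would additionally require R to be symmetric. The strongest is T.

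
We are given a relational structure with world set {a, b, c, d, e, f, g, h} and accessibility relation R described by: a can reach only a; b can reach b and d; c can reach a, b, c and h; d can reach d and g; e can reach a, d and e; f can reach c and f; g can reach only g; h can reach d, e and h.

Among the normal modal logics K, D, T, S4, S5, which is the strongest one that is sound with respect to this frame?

Serial (axiom D): yes — every world has a successor (e.g. a R a).
Reflexive (axiom T): yes — every world is R-related to itself.
Transitive (axiom 4): no — b R d and d R g, but not b R g.
Euclidean (axiom 5): no — c R a and c R b, but not a R b.
So F validates K, D, T; S4 would additionally require R to be transitive. The strongest is T.

T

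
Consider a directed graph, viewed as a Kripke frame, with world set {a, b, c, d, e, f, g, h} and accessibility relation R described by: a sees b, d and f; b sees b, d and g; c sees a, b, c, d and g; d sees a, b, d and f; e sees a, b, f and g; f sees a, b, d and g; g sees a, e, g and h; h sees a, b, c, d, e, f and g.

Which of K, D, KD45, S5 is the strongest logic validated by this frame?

Serial (axiom D): yes — every world has a successor (e.g. a R b).
Euclidean (axiom 5): no — a R b and a R f, but not b R f.
Transitive (axiom 4): no — a R b and b R g, but not a R g.
Reflexive (axiom T): no — a is not related to itself.
So F validates K, D; KD45 would additionally require R to be Euclidean and transitive. The strongest is D.

D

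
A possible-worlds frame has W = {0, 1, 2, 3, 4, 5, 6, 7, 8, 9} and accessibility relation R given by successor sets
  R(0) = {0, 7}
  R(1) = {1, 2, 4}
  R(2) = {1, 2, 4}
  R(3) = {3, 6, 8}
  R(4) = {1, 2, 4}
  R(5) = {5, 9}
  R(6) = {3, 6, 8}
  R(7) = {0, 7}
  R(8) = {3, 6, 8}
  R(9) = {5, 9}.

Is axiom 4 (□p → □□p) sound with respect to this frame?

Yes

By correspondence theory, 4 is valid on a frame iff R is transitive.
Transitive: yes — every two-step R-path is closed by a direct edge.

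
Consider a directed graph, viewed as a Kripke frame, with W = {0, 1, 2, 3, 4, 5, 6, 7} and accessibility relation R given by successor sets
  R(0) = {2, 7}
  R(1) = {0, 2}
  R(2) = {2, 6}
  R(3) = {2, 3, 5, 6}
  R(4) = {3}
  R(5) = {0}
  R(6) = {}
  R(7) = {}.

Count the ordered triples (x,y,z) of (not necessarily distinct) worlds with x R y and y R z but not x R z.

9

Enumerating: (0,2,6), (1,0,7), (1,2,6), (3,5,0), (4,3,2), (4,3,5), (4,3,6), (5,0,2), (5,0,7).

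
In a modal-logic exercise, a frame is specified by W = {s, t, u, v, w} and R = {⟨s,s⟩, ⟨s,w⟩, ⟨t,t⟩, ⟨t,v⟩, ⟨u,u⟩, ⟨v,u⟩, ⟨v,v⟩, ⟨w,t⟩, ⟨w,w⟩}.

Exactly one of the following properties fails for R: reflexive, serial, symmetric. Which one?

Reflexive: yes — every world is R-related to itself.
Serial: yes — every world has a successor (e.g. s R s).
Symmetric: no — s R w but not w R s.
Only symmetric fails.

symmetric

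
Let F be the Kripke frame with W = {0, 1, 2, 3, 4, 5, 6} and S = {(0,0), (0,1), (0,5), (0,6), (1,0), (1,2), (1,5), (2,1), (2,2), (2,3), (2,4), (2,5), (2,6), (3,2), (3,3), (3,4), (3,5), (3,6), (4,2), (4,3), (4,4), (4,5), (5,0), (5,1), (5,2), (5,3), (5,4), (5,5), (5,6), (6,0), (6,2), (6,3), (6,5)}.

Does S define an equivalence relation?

Reflexive: no — 1 is not related to itself.
Symmetric: yes — every pair in S has its reverse in S.
Transitive: no — 0 S 1 and 1 S 2, but not 0 S 2.
So S is not an equivalence relation.

No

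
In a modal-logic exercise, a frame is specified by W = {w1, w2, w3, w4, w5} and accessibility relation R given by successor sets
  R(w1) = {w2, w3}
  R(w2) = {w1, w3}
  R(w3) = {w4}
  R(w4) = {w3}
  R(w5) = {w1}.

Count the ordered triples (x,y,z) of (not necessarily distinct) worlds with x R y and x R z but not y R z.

9

Enumerating: (w1,w2,w2), (w1,w3,w2), (w1,w3,w3), (w2,w1,w1), (w2,w3,w1), (w2,w3,w3), (w3,w4,w4), (w4,w3,w3), (w5,w1,w1).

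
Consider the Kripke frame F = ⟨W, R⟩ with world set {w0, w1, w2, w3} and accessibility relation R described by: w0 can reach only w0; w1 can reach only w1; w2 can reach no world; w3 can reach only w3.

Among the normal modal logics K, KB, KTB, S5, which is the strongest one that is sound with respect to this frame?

Symmetric (axiom B): yes — every pair in R has its reverse in R.
Reflexive (axiom T): no — w2 is not related to itself.
Euclidean (axiom 5): yes — any two successors of a common world are R-related.
So F validates K, KB; KTB would additionally require R to be reflexive. The strongest is KB.

KB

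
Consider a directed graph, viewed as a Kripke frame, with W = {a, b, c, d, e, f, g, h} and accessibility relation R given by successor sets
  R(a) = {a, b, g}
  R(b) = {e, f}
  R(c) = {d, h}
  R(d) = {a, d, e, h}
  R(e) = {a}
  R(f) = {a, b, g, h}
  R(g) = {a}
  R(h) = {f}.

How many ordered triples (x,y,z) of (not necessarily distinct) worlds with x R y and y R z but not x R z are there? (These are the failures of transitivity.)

24

Enumerating: (a,b,e), (a,b,f), (b,e,a), (b,f,a), (b,f,b), (b,f,g), (b,f,h), (c,d,a), (c,d,e), (c,h,f), (d,a,b), (d,a,g), … and 12 more.
Total: 24.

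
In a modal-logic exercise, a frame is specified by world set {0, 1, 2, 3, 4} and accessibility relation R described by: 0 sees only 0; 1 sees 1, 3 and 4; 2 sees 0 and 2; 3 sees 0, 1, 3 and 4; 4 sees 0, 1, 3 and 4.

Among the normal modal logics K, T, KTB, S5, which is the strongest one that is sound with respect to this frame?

T

Reflexive (axiom T): yes — every world is R-related to itself.
Symmetric (axiom B): no — 2 R 0 but not 0 R 2.
Euclidean (axiom 5): no — 3 R 0 and 3 R 1, but not 0 R 1.
So F validates K, T; KTB would additionally require R to be symmetric. The strongest is T.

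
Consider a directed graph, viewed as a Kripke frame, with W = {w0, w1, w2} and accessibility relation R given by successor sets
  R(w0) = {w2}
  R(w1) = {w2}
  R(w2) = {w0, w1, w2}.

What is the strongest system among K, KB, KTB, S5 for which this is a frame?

KB

Symmetric (axiom B): yes — every pair in R has its reverse in R.
Reflexive (axiom T): no — w0 is not related to itself.
Euclidean (axiom 5): no — w2 R w0 and w2 R w1, but not w0 R w1.
So F validates K, KB; KTB would additionally require R to be reflexive. The strongest is KB.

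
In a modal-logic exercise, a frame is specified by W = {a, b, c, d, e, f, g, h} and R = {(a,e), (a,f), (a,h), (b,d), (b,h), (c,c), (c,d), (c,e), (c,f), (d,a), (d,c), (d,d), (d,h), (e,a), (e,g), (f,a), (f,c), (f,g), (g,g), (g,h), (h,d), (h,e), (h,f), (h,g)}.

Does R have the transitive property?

Transitive: no — a R e and e R g, but not a R g.

No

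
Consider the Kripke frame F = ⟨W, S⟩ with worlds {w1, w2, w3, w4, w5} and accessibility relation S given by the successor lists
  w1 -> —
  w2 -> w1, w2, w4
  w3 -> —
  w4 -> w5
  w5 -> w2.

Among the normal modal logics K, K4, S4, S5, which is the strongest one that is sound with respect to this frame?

Transitive (axiom 4): no — w2 S w4 and w4 S w5, but not w2 S w5.
Reflexive (axiom T): no — w1 is not related to itself.
Euclidean (axiom 5): no — w2 S w1 and w2 S w4, but not w1 S w4.
So F validates K; K4 would additionally require S to be transitive. The strongest is K.

K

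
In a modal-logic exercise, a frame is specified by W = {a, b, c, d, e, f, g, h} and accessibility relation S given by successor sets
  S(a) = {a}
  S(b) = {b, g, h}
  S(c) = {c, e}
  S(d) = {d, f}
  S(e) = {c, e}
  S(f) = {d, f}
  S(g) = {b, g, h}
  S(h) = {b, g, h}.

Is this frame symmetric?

Yes

Symmetric: yes — every pair in S has its reverse in S.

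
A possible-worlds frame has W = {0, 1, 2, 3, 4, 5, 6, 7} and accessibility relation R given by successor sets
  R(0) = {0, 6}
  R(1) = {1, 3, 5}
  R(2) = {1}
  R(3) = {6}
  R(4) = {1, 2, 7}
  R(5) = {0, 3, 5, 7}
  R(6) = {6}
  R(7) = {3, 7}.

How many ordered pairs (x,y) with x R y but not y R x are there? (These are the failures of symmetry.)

12

Enumerating: (0,6), (1,3), (1,5), (2,1), (3,6), (4,1), (4,2), (4,7), (5,0), (5,3), (5,7), (7,3).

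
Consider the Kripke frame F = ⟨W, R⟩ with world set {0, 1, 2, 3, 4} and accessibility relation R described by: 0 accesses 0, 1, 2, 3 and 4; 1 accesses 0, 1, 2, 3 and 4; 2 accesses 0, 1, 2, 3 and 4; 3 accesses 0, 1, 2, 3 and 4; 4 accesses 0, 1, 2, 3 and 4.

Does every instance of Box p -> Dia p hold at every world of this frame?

Yes

By correspondence theory, D is valid on a frame iff R is serial.
Serial: yes — every world has a successor (e.g. 0 R 0).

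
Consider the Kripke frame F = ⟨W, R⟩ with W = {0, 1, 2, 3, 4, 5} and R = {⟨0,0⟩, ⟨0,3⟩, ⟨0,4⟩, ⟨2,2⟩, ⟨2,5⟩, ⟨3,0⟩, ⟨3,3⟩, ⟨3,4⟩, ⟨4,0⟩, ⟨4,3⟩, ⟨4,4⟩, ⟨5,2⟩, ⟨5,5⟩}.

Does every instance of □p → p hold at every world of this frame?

No

The schema T characterises exactly the reflexive frames.
Reflexive: no — 1 is not related to itself.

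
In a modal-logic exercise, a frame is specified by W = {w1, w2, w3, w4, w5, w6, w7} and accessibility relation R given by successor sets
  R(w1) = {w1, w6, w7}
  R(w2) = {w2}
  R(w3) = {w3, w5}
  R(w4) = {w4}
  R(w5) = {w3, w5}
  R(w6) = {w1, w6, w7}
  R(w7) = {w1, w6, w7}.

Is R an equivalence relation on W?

Reflexive: yes — every world is R-related to itself.
Symmetric: yes — every pair in R has its reverse in R.
Transitive: yes — every two-step R-path is closed by a direct edge.
So R is an equivalence relation.

Yes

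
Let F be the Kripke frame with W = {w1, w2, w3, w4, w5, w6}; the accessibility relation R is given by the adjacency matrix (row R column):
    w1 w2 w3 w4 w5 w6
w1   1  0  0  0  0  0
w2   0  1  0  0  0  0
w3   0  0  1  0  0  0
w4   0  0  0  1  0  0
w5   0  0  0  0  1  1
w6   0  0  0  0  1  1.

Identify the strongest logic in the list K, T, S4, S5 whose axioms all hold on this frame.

Reflexive (axiom T): yes — every world is R-related to itself.
Transitive (axiom 4): yes — every two-step R-path is closed by a direct edge.
Euclidean (axiom 5): yes — any two successors of a common world are R-related.
So F validates K, T, S4, S5. The strongest is S5.

S5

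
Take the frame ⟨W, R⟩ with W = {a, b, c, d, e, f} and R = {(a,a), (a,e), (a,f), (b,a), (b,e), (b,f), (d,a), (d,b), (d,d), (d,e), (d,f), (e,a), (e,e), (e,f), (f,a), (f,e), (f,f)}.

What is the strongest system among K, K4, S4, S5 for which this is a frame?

K4

Transitive (axiom 4): yes — every two-step R-path is closed by a direct edge.
Reflexive (axiom T): no — b is not related to itself.
Euclidean (axiom 5): no — d R a and d R b, but not a R b.
So F validates K, K4; S4 would additionally require R to be reflexive. The strongest is K4.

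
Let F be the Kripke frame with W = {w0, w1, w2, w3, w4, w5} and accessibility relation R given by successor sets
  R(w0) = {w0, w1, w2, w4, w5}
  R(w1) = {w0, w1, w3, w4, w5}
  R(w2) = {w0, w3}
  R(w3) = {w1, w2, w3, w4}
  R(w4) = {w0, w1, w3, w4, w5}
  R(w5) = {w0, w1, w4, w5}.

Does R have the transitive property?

No

Transitive: no — w0 R w1 and w1 R w3, but not w0 R w3.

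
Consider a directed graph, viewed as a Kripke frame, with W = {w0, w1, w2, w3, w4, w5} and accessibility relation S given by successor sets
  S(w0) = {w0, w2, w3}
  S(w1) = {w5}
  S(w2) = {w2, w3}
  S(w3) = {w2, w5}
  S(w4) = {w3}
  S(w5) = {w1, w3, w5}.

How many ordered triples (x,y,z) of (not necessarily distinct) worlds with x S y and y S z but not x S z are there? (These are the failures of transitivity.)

Enumerating: (w0,w3,w5), (w1,w5,w1), (w1,w5,w3), (w2,w3,w5), (w3,w2,w3), (w3,w5,w1), (w3,w5,w3), (w4,w3,w2), (w4,w3,w5), (w5,w3,w2).

10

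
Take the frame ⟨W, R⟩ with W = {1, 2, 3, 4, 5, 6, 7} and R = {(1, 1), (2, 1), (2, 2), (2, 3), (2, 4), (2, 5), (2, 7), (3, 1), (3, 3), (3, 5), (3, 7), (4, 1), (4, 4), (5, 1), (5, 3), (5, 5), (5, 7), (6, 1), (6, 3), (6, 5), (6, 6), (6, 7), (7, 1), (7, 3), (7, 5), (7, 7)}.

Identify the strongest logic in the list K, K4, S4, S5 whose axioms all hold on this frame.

Transitive (axiom 4): yes — every two-step R-path is closed by a direct edge.
Reflexive (axiom T): yes — every world is R-related to itself.
Euclidean (axiom 5): no — 2 R 1 and 2 R 3, but not 1 R 3.
So F validates K, K4, S4; S5 would additionally require R to be Euclidean. The strongest is S4.

S4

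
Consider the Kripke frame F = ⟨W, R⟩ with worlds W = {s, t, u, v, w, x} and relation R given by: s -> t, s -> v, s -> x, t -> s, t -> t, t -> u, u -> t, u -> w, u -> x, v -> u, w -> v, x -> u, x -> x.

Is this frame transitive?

No

Transitive: no — s R t and t R u, but not s R u.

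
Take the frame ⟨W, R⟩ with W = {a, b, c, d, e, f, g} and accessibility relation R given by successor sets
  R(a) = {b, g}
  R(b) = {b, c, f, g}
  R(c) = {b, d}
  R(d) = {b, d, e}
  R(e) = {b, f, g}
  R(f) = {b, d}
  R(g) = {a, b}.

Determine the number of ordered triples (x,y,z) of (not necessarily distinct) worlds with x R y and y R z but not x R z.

26

Enumerating: (a,b,c), (a,b,f), (a,g,a), (b,c,d), (b,f,d), (b,g,a), (c,b,c), (c,b,f), (c,b,g), (c,d,e), (d,b,c), (d,b,f), … and 14 more.
Total: 26.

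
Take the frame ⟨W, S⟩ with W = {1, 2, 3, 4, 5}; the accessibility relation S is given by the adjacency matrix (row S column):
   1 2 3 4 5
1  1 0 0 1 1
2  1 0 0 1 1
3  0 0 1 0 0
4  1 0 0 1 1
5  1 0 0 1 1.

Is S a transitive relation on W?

Transitive: yes — every two-step S-path is closed by a direct edge.

Yes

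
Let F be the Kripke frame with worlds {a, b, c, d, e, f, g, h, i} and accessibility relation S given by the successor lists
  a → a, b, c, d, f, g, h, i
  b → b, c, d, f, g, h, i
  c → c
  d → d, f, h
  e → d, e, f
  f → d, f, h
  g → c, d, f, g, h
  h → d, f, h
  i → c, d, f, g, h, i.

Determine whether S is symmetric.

No

Symmetric: no — a S b but not b S a.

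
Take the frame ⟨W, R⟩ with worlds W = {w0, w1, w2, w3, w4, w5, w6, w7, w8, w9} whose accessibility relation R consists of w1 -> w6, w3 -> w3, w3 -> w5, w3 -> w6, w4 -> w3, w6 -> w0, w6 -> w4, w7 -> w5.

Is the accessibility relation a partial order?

Reflexive: no — w0 is not related to itself.
Transitive: no — w1 R w6 and w6 R w0, but not w1 R w0.
Antisymmetric: yes — no distinct pair is related both ways.
So R is not a partial order.

No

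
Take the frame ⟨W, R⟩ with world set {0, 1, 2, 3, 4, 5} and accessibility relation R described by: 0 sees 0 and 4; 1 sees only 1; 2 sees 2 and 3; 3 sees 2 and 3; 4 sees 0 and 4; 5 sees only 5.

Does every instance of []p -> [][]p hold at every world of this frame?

The schema 4 characterises exactly the transitive frames.
Transitive: yes — every two-step R-path is closed by a direct edge.

Yes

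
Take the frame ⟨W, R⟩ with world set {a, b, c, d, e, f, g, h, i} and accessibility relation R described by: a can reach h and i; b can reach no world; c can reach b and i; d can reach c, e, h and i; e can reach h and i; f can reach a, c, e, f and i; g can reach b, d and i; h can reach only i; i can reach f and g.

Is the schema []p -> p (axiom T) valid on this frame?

No

The schema T characterises exactly the reflexive frames.
Reflexive: no — a is not related to itself.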